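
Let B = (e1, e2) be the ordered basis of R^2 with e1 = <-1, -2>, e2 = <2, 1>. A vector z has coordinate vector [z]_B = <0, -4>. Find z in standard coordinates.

The coordinates say z = 0·e1 - 4e2; adding the scaled basis vectors gives <-8, -4>.

<-8, -4>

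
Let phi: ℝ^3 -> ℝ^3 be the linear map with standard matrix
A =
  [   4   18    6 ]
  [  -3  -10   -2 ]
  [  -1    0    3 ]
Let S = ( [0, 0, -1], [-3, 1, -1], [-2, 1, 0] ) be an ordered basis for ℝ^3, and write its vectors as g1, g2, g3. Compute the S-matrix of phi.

With P the matrix whose columns are g1, ..., g3, [phi]_S = P^(-1) A P.
Column by column: phi(g1) = A g1 = [-6, 2, -3]; its S-coordinates [1, 2, 0] give column 1.
Continuing for each basis vector yields [phi]_S = [[1, 2, 0], [2, -2, -2], [0, 3, -2]].

[[1, 2, 0], [2, -2, -2], [0, 3, -2]]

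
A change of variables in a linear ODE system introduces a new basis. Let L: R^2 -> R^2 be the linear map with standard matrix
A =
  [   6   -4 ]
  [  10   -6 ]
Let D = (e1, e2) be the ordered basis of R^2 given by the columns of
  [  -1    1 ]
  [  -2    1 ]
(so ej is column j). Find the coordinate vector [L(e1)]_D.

(0, 2)

Column 1 of [L]_D is the D-coordinate vector of L(e1).
In standard coordinates L(e1) = A e1 = (2, 2).
Converting to D: (2, 2) = 0·e1 + 2e2, so the coordinate vector is (0, 2).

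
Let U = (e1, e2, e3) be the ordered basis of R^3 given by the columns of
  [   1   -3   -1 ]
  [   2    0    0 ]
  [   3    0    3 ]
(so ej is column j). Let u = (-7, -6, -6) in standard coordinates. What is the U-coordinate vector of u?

Write u = c_1 e1 + ... + c_3 e3 and solve for the c_i.
Gaussian elimination on [M | u] yields c = (-3, 1, 1).
Check: -3e1 + e2 + e3 = (-7, -6, -6).

(-3, 1, 1)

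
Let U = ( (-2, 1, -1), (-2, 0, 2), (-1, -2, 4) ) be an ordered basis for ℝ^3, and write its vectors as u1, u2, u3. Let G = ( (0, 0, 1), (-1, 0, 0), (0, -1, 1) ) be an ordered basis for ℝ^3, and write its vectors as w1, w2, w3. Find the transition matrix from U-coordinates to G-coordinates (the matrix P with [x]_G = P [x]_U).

[[0, 2, 2], [2, 2, 1], [-1, 0, 2]]

Column j of P is [uj]_G, since P maps U-coordinates to G-coordinates.
Expressing u1 in G: u1 = 0·w1 + 2w2 - w3, so column 1 of P is (0, 2, -1).
Doing the same for each uj gives P = [[0, 2, 2], [2, 2, 1], [-1, 0, 2]].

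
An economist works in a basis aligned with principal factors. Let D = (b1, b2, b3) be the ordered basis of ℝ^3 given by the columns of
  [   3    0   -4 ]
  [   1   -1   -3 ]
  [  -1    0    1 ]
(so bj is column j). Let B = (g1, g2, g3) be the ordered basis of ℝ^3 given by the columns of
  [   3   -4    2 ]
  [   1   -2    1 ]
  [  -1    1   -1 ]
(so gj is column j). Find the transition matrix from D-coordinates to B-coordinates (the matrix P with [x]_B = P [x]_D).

Take x = bj: its D-coordinates are the j-th standard unit vector, so P e_j — column j of P — equals [bj]_B.
b1 = g1 + 0·g2 + 0·g3, giving column 1 = [1, 0, 0]; repeating for each j gives P = [[1, 2, 2], [0, 1, 2], [0, -1, -1]].

[[1, 2, 2], [0, 1, 2], [0, -1, -1]]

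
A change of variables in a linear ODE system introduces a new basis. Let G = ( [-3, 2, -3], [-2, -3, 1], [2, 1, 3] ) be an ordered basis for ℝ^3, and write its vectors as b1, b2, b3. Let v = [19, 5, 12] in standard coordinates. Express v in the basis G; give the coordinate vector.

[v]_G is the unique c with M c = v, where M has columns b1, ..., b3.
Row-reducing the augmented matrix [M | v] gives c = (-3, -3, 2).
Check: -3b1 - 3b2 + 2b3 = [19, 5, 12].

[-3, -3, 2]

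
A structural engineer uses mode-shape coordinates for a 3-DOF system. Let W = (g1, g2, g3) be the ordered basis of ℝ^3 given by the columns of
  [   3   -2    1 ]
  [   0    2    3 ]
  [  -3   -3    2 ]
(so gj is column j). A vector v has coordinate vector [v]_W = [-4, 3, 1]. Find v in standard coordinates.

The coordinates say v = -4g1 + 3g2 + g3; adding the scaled basis vectors gives [-17, 9, 5].

[-17, 9, 5]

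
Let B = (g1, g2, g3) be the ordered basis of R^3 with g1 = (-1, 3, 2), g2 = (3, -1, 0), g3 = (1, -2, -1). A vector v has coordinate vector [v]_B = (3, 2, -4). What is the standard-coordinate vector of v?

(-1, 15, 10)

The coordinates say v = 3g1 + 2g2 - 4g3; adding the scaled basis vectors gives (-1, 15, 10).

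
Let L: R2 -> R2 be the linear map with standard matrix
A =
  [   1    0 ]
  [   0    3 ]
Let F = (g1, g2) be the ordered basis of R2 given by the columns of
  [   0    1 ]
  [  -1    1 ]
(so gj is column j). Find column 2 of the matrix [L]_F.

Column 2 of [L]_F is the F-coordinate vector of L(g2).
In standard coordinates L(g2) = A g2 = [1, 3].
Converting to F: [1, 3] = -2g1 + g2, so the coordinate vector is [-2, 1].

[-2, 1]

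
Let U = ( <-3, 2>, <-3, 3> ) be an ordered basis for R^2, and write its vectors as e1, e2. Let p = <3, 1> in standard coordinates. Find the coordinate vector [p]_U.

Write p = c_1 e1 + c_2 e2 and solve for the c_i.
System: -3c_1 - 3c_2 = 3, 2c_1 + 3c_2 = 1; solving gives c_1 = -4, c_2 = 3.
Check: -4e1 + 3e2 = <3, 1>.

<-4, 3>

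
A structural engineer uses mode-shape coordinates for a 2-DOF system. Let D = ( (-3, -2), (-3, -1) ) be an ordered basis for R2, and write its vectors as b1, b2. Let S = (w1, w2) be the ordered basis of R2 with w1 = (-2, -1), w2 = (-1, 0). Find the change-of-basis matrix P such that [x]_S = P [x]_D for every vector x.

Let M have columns bj and N have columns wj. Then for every x, N [x]_S = x = M [x]_D, so P = N^(-1) M.
Since det N = -1, N^(-1) has integer entries; multiplying gives P = [[2, 1], [-1, 1]].

[[2, 1], [-1, 1]]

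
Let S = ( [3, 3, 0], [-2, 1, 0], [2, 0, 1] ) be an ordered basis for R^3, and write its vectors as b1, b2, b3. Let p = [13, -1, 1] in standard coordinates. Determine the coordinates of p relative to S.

[1, -4, 1]

Write p = c_1 b1 + ... + c_3 b3 and solve for the c_i.
Solving this 3x3 system gives c = (1, -4, 1).
Check: b1 - 4b2 + b3 = [13, -1, 1].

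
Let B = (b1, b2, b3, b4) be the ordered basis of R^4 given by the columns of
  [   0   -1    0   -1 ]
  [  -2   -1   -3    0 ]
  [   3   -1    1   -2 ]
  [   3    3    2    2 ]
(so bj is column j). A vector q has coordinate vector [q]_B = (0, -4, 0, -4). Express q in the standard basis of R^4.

(8, 4, 12, -20)

q = M [q]_B, where M has columns b1, ..., b4.
Carrying out the matrix-vector product, q = (8, 4, 12, -20).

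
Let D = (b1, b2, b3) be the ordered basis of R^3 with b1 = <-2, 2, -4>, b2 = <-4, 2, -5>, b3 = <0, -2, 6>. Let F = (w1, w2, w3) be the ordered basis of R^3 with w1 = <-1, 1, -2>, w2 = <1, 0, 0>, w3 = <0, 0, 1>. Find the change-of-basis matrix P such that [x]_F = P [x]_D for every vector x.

[[2, 2, -2], [0, -2, -2], [0, -1, 2]]

Column j of P is [bj]_F, since P maps D-coordinates to F-coordinates.
Expressing b1 in F: b1 = 2w1 + 0·w2 + 0·w3, so column 1 of P is <2, 0, 0>.
Doing the same for each bj gives P = [[2, 2, -2], [0, -2, -2], [0, -1, 2]].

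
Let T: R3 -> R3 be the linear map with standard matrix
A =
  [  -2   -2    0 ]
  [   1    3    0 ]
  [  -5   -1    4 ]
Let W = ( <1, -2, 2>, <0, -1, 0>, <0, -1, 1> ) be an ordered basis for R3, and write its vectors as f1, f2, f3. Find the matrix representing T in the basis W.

[[2, 2, 2], [0, 2, -2], [1, -3, 1]]

The j-th column of [T]_W is [T(fj)]_W.
T(f1) = A f1 = <2, -5, 5> = 2f1 + 0·f2 + f3, so column 1 is <2, 0, 1>.
Repeating for f2, f3 and assembling the columns gives [[2, 2, 2], [0, 2, -2], [1, -3, 1]].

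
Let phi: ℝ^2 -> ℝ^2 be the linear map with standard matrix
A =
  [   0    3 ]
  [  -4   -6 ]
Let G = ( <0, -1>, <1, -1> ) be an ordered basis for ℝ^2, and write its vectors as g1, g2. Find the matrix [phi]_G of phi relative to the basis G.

[[-3, 1], [-3, -3]]

The j-th column of [phi]_G is [phi(gj)]_G.
phi(g1) = A g1 = <-3, 6> = -3g1 - 3g2, so column 1 is <-3, -3>.
Repeating for g2 and assembling the columns gives [[-3, 1], [-3, -3]].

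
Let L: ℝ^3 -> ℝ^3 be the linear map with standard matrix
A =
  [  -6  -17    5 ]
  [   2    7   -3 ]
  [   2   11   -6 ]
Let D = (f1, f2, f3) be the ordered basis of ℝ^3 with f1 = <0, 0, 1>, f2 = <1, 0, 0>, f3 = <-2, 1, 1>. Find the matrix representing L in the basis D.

[[-3, 0, 1], [-1, -2, 0], [-3, 2, 0]]

Let P have columns f1, ..., f3. Then [L]_D = P^(-1) A P.
Here det P = 1, so P^(-1) is integer; computing A P first and then P^(-1)(A P) gives [[-3, 0, 1], [-1, -2, 0], [-3, 2, 0]].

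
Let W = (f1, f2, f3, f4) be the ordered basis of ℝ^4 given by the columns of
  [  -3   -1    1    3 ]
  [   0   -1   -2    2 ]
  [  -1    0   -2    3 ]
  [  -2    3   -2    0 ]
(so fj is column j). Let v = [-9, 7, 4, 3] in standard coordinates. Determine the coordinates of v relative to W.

[v]_W is the unique c with M c = v, where M has columns f1, ..., f4.
Solving this 4x4 system gives c = (1, -1, -4, -1).
Check: f1 - f2 - 4f3 - f4 = [-9, 7, 4, 3].

[1, -1, -4, -1]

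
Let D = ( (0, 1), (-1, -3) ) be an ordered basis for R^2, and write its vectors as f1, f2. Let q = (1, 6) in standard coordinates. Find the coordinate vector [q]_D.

We seek scalars with c_1 f1 + c_2 f2 = q; equivalently solve M c = q where the columns of M are f1, f2.
System: 0c_1 - c_2 = 1, c_1 - 3c_2 = 6; solving gives c_1 = 3, c_2 = -1.
Check: 3f1 - f2 = (1, 6).

(3, -1)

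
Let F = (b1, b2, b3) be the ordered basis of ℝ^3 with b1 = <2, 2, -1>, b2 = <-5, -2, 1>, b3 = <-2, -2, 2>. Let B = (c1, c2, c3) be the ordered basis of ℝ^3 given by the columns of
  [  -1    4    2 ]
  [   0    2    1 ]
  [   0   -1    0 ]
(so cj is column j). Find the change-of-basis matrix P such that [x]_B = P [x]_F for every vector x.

[[2, 1, -2], [1, -1, -2], [0, 0, 2]]

Let M have columns bj and N have columns cj. Then for every x, N [x]_B = x = M [x]_F, so P = N^(-1) M.
Since det N = -1, N^(-1) has integer entries; multiplying gives P = [[2, 1, -2], [1, -1, -2], [0, 0, 2]].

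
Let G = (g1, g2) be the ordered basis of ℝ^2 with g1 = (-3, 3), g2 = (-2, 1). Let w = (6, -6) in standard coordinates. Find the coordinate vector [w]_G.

We seek scalars with c_1 g1 + c_2 g2 = w; equivalently solve M c = w where the columns of M are g1, g2.
System: -3c_1 - 2c_2 = 6, 3c_1 + c_2 = -6; solving gives c_1 = -2, c_2 = 0.
Check: -2g1 + 0·g2 = (6, -6).

(-2, 0)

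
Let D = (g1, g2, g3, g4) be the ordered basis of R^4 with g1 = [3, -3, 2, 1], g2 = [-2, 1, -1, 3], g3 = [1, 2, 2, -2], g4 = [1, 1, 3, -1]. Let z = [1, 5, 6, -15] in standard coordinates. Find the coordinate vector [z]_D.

[z]_D is the unique c with M c = z, where M has columns g1, ..., g4.
Gaussian elimination on [M | z] yields c = (-3, -4, -2, 4).
Check: -3g1 - 4g2 - 2g3 + 4g4 = [1, 5, 6, -15].

[-3, -4, -2, 4]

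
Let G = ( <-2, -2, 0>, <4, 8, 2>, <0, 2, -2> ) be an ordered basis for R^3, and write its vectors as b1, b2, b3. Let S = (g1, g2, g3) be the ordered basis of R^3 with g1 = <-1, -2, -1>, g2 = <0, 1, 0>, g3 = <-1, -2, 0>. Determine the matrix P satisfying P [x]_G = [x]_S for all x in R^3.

Let M have columns bj and N have columns gj. Then for every x, N [x]_S = x = M [x]_G, so P = N^(-1) M.
Since det N = -1, N^(-1) has integer entries; multiplying gives P = [[0, -2, 2], [2, 0, 2], [2, -2, -2]].

[[0, -2, 2], [2, 0, 2], [2, -2, -2]]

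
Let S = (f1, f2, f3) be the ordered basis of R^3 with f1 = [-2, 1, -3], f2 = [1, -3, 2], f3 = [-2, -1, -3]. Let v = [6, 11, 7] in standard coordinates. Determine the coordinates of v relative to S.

Write v = c_1 f1 + ... + c_3 f3 and solve for the c_i.
Row-reducing the augmented matrix [M | v] gives c = (-3, -4, -2).
Check: -3f1 - 4f2 - 2f3 = [6, 11, 7].

[-3, -4, -2]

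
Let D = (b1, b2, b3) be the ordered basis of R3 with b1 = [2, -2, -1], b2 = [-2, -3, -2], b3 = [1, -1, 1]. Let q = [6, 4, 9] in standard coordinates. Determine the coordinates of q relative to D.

[-1, -2, 4]

We seek scalars with c_1 b1 + ... + c_3 b3 = q; equivalently solve M c = q where the columns of M are b1, ..., b3.
Solving this 3x3 system gives c = (-1, -2, 4).
Check: -b1 - 2b2 + 4b3 = [6, 4, 9].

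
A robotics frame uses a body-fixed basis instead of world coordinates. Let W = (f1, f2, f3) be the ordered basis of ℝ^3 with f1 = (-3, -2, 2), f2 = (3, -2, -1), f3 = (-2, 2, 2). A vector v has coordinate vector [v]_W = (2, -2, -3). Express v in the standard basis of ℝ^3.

The coordinates say v = 2f1 - 2f2 - 3f3; adding the scaled basis vectors gives (-6, -6, 0).

(-6, -6, 0)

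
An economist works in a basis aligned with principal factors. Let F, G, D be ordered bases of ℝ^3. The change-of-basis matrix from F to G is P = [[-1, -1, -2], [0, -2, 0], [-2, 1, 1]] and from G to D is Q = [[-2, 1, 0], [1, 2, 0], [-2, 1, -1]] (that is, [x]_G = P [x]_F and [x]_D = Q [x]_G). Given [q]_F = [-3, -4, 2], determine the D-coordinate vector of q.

Apply P to get G-coordinates [3, 8, 4], then Q to get D-coordinates.
The result is [q]_D = [2, 19, -2].

[2, 19, -2]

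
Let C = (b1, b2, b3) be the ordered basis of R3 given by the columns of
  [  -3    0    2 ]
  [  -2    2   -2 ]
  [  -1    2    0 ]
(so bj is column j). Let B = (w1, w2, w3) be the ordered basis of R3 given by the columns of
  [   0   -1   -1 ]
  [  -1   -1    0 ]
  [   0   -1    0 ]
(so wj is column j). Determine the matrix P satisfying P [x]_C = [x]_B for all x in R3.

Take x = bj: its C-coordinates are the j-th standard unit vector, so P e_j — column j of P — equals [bj]_B.
b1 = w1 + w2 + 2w3, giving column 1 = (1, 1, 2); repeating for each j gives P = [[1, 0, 2], [1, -2, 0], [2, 2, -2]].

[[1, 0, 2], [1, -2, 0], [2, 2, -2]]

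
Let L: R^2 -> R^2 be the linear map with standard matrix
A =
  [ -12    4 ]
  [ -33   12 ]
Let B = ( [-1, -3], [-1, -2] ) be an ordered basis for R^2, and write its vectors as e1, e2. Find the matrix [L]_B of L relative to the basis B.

[[3, -1], [-3, -3]]

The j-th column of [L]_B is [L(ej)]_B.
L(e1) = A e1 = [0, -3] = 3e1 - 3e2, so column 1 is [3, -3].
Repeating for e2 and assembling the columns gives [[3, -1], [-3, -3]].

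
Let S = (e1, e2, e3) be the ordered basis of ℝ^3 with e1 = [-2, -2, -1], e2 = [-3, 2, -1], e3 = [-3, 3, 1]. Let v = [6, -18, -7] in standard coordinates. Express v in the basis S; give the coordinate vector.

[3, 0, -4]

Write v = c_1 e1 + ... + c_3 e3 and solve for the c_i.
Row-reducing the augmented matrix [M | v] gives c = (3, 0, -4).
Check: 3e1 + 0·e2 - 4e3 = [6, -18, -7].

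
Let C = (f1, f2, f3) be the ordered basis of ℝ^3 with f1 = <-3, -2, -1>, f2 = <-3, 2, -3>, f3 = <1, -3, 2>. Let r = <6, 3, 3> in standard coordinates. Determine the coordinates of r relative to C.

Write r = c_1 f1 + ... + c_3 f3 and solve for the c_i.
Row-reducing the augmented matrix [M | r] gives c = (0, -3, -3).
Check: 0·f1 - 3f2 - 3f3 = <6, 3, 3>.

<0, -3, -3>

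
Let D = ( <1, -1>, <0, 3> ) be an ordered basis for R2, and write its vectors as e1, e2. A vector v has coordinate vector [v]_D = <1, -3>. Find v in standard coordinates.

<1, -10>

v = M [v]_D, where M has columns e1, e2.
Carrying out the matrix-vector product, v = <1, -10>.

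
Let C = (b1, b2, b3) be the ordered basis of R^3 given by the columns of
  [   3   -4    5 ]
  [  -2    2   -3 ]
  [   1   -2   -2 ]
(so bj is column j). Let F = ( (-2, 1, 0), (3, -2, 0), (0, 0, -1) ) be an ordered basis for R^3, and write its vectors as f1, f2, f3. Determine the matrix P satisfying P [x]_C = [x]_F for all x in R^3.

[[0, 2, -1], [1, 0, 1], [-1, 2, 2]]

Let M have columns bj and N have columns fj. Then for every x, N [x]_F = x = M [x]_C, so P = N^(-1) M.
Since det N = -1, N^(-1) has integer entries; multiplying gives P = [[0, 2, -1], [1, 0, 1], [-1, 2, 2]].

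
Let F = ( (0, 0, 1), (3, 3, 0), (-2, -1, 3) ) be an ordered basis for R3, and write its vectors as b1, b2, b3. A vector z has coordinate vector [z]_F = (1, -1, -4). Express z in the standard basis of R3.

(5, 1, -11)

z = M [z]_F, where M has columns b1, ..., b3.
Carrying out the matrix-vector product, z = (5, 1, -11).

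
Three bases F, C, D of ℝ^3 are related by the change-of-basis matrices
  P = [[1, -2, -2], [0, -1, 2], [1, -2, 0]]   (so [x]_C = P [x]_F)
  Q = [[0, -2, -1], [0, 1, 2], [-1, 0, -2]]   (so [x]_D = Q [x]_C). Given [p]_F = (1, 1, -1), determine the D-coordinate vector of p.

Composing the changes, [p]_D = Q P [p]_F.
Q P = [[-1, 4, -4], [2, -5, 2], [-3, 6, 2]]; applying this to (1, 1, -1) gives (7, -5, 1).

(7, -5, 1)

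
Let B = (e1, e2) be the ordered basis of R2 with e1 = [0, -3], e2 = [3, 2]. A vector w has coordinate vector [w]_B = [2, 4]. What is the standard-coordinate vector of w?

[12, 2]

By definition w = 2e1 + 4e2.
Summing componentwise gives [12, 2].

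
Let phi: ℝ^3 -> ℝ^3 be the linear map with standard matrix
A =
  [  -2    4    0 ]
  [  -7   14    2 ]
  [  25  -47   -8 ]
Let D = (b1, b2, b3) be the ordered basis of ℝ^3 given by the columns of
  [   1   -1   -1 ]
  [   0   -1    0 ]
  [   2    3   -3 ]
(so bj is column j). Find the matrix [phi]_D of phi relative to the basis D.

Let P have columns b1, ..., b3. Then [phi]_D = P^(-1) A P.
Here det P = 1, so P^(-1) is integer; computing A P first and then P^(-1)(A P) gives [[3, 2, 1], [3, 1, -1], [2, 3, 0]].

[[3, 2, 1], [3, 1, -1], [2, 3, 0]]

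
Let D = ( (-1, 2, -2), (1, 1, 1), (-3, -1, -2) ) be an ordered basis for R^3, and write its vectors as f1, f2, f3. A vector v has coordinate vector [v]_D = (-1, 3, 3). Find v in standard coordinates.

v = M [v]_D, where M has columns f1, ..., f3.
Carrying out the matrix-vector product, v = (-5, -2, -1).

(-5, -2, -1)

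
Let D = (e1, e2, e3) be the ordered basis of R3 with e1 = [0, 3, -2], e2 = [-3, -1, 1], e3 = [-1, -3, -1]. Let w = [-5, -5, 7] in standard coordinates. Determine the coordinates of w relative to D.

We seek scalars with c_1 e1 + ... + c_3 e3 = w; equivalently solve M c = w where the columns of M are e1, ..., e3.
Row-reducing the augmented matrix [M | w] gives c = (-2, 2, -1).
Check: -2e1 + 2e2 - e3 = [-5, -5, 7].

[-2, 2, -1]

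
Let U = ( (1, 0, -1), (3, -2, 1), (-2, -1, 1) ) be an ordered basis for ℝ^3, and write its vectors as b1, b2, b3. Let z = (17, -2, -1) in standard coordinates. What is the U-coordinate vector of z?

[z]_U is the unique c with M c = z, where M has columns b1, ..., b3.
Row-reducing the augmented matrix [M | z] gives c = (0, 3, -4).
Check: 0·b1 + 3b2 - 4b3 = (17, -2, -1).

(0, 3, -4)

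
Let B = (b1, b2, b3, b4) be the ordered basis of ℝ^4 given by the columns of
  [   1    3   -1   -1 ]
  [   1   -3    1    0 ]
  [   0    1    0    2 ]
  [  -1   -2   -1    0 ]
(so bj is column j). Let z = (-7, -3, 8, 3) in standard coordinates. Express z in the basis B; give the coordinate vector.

(-3, 0, 0, 4)

Write z = c_1 b1 + ... + c_4 b4 and solve for the c_i.
Row-reducing the augmented matrix [M | z] gives c = (-3, 0, 0, 4).
Check: -3b1 + 0·b2 + 0·b3 + 4b4 = (-7, -3, 8, 3).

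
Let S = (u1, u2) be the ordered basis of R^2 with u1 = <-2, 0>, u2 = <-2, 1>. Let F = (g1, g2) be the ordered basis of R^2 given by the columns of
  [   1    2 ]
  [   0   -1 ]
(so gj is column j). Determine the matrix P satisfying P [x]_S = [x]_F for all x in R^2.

Take x = uj: its S-coordinates are the j-th standard unit vector, so P e_j — column j of P — equals [uj]_F.
u1 = -2g1 + 0·g2, giving column 1 = <-2, 0>; repeating for each j gives P = [[-2, 0], [0, -1]].

[[-2, 0], [0, -1]]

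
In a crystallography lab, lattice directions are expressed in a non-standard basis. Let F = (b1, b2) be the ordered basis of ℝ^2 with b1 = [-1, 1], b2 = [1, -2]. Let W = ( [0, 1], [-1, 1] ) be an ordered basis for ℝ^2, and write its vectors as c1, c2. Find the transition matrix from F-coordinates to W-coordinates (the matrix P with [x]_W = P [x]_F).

Column j of P is [bj]_W, since P maps F-coordinates to W-coordinates.
Expressing b1 in W: b1 = 0·c1 + c2, so column 1 of P is [0, 1].
Doing the same for each bj gives P = [[0, -1], [1, -1]].

[[0, -1], [1, -1]]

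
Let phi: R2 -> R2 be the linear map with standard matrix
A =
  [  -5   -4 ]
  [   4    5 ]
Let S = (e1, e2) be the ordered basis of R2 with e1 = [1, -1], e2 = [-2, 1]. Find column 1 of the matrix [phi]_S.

[3, 2]

Compute phi(e1) = A e1 = [-1, -1] in standard coordinates.
Then write this in S-coordinates: solve for y in y_1 e1 + y_2 e2 = [-1, -1].
This gives y = [3, 2], which is column 1 of [phi]_S.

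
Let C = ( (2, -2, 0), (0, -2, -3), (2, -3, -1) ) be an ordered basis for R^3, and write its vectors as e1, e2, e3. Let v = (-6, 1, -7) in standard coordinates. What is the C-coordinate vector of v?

(-4, 2, 1)

We seek scalars with c_1 e1 + ... + c_3 e3 = v; equivalently solve M c = v where the columns of M are e1, ..., e3.
Gaussian elimination on [M | v] yields c = (-4, 2, 1).
Check: -4e1 + 2e2 + e3 = (-6, 1, -7).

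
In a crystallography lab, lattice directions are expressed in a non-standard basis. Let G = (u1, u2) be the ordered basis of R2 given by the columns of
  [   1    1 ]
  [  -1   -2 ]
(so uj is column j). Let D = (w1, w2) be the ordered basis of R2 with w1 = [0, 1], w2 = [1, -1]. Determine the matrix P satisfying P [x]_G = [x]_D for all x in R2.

Let M have columns uj and N have columns wj. Then for every x, N [x]_D = x = M [x]_G, so P = N^(-1) M.
Since det N = -1, N^(-1) has integer entries; multiplying gives P = [[0, -1], [1, 1]].

[[0, -1], [1, 1]]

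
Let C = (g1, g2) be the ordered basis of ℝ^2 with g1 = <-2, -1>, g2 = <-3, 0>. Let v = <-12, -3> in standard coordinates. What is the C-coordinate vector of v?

[v]_C is the unique c with M c = v, where M has columns g1, g2.
System: -2c_1 - 3c_2 = -12, -c_1 + 0c_2 = -3; solving gives c_1 = 3, c_2 = 2.
Check: 3g1 + 2g2 = <-12, -3>.

<3, 2>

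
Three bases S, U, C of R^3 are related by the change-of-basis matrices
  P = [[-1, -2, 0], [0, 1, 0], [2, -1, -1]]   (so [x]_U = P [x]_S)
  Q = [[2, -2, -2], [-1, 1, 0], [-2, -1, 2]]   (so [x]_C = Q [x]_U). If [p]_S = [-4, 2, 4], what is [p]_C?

[24, 2, -30]

First [p]_U = P [p]_S = [0, 2, -14].
Then [p]_C = Q [p]_U = [24, 2, -30].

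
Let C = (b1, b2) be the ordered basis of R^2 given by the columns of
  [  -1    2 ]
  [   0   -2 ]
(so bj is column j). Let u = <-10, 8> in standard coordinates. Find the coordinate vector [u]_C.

We seek scalars with c_1 b1 + c_2 b2 = u; equivalently solve M c = u where the columns of M are b1, b2.
System: -c_1 + 2c_2 = -10, 0c_1 - 2c_2 = 8; solving gives c_1 = 2, c_2 = -4.
Check: 2b1 - 4b2 = <-10, 8>.

<2, -4>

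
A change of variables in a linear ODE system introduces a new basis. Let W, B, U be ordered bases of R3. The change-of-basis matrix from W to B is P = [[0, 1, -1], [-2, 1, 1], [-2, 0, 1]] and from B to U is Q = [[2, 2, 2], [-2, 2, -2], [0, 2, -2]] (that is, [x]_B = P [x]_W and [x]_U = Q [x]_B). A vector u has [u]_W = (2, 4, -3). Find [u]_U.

(-6, -6, 8)

Composing the changes, [u]_U = Q P [u]_W.
Q P = [[-8, 4, 2], [0, 0, 2], [0, 2, 0]]; applying this to (2, 4, -3) gives (-6, -6, 8).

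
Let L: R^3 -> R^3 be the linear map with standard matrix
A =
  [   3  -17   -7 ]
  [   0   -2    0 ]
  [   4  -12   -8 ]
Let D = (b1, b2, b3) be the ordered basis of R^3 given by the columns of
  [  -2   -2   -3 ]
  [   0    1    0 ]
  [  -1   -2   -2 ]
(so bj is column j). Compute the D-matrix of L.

[[-2, 2, 2], [0, -2, 0], [1, 3, -3]]

With P the matrix whose columns are b1, ..., b3, [L]_D = P^(-1) A P.
Column by column: L(b1) = A b1 = <1, 0, 0>; its D-coordinates <-2, 0, 1> give column 1.
Continuing for each basis vector yields [L]_D = [[-2, 2, 2], [0, -2, 0], [1, 3, -3]].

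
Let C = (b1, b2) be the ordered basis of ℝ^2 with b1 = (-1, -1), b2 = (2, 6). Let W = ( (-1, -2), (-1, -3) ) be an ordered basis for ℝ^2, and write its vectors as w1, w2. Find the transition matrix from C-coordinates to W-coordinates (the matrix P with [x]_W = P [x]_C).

[[2, 0], [-1, -2]]

Take x = bj: its C-coordinates are the j-th standard unit vector, so P e_j — column j of P — equals [bj]_W.
b1 = 2w1 - w2, giving column 1 = (2, -1); repeating for each j gives P = [[2, 0], [-1, -2]].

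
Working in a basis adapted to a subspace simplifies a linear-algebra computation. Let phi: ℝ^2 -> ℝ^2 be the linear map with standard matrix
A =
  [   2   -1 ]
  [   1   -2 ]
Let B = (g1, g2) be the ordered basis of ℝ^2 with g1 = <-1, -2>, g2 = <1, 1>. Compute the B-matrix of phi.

[[-3, 2], [-3, 3]]

The j-th column of [phi]_B is [phi(gj)]_B.
phi(g1) = A g1 = <0, 3> = -3g1 - 3g2, so column 1 is <-3, -3>.
Repeating for g2 and assembling the columns gives [[-3, 2], [-3, 3]].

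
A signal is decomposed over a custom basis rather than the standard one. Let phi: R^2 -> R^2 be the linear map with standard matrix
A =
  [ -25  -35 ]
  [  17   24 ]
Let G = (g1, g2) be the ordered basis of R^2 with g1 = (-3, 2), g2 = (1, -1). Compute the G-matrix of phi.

With P the matrix whose columns are g1, g2, [phi]_G = P^(-1) A P.
Column by column: phi(g1) = A g1 = (5, -3); its G-coordinates (-2, -1) give column 1.
Continuing for each basis vector yields [phi]_G = [[-2, -3], [-1, 1]].

[[-2, -3], [-1, 1]]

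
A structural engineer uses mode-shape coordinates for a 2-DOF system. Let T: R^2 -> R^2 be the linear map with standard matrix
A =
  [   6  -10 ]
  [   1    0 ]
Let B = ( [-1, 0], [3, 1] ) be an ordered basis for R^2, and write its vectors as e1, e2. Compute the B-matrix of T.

Let P have columns e1, e2. Then [T]_B = P^(-1) A P.
Here det P = -1, so P^(-1) is integer; computing A P first and then P^(-1)(A P) gives [[3, 1], [-1, 3]].

[[3, 1], [-1, 3]]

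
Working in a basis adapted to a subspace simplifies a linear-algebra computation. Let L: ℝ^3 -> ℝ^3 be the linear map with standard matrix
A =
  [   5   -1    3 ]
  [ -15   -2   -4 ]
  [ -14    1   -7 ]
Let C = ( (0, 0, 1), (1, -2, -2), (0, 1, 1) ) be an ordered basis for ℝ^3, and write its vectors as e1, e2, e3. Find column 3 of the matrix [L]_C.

(0, 2, -2)

Column 3 of [L]_C is the C-coordinate vector of L(e3).
In standard coordinates L(e3) = A e3 = (2, -6, -6).
Converting to C: (2, -6, -6) = 0·e1 + 2e2 - 2e3, so the coordinate vector is (0, 2, -2).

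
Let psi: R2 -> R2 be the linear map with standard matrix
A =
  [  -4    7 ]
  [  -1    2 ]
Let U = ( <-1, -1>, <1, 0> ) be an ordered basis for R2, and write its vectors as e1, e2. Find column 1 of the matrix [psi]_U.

Column 1 of [psi]_U is the U-coordinate vector of psi(e1).
In standard coordinates psi(e1) = A e1 = <-3, -1>.
Converting to U: <-3, -1> = e1 - 2e2, so the coordinate vector is <1, -2>.

<1, -2>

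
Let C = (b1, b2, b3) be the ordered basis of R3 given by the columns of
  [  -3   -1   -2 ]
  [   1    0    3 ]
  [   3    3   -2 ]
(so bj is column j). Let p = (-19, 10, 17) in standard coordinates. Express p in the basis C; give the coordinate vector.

We seek scalars with c_1 b1 + ... + c_3 b3 = p; equivalently solve M c = p where the columns of M are b1, ..., b3.
Solving this 3x3 system gives c = (4, 3, 2).
Check: 4b1 + 3b2 + 2b3 = (-19, 10, 17).

(4, 3, 2)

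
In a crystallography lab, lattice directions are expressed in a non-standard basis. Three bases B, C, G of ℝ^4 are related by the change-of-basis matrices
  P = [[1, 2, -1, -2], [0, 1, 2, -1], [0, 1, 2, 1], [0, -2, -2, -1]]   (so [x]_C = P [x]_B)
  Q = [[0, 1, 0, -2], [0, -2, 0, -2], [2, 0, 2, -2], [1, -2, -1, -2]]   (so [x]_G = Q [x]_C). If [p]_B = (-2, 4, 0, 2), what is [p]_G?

(22, 16, 36, 12)

First [p]_C = P [p]_B = (2, 2, 6, -10).
Then [p]_G = Q [p]_C = (22, 16, 36, 12).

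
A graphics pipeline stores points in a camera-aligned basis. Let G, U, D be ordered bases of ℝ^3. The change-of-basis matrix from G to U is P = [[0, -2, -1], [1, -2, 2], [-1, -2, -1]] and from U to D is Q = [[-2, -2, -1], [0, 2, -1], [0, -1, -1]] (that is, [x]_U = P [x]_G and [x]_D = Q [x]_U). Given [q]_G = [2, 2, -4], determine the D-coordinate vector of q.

Apply P to get U-coordinates [0, -10, -2], then Q to get D-coordinates.
The result is [q]_D = [22, -18, 12].

[22, -18, 12]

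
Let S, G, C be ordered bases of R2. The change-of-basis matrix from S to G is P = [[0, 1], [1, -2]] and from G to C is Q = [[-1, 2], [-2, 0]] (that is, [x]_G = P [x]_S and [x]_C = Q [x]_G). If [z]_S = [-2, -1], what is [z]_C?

First [z]_G = P [z]_S = [-1, 0].
Then [z]_C = Q [z]_G = [1, 2].

[1, 2]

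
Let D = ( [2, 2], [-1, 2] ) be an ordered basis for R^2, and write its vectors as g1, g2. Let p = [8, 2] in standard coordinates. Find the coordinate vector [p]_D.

[3, -2]

We seek scalars with c_1 g1 + c_2 g2 = p; equivalently solve M c = p where the columns of M are g1, g2.
System: 2c_1 - c_2 = 8, 2c_1 + 2c_2 = 2; solving gives c_1 = 3, c_2 = -2.
Check: 3g1 - 2g2 = [8, 2].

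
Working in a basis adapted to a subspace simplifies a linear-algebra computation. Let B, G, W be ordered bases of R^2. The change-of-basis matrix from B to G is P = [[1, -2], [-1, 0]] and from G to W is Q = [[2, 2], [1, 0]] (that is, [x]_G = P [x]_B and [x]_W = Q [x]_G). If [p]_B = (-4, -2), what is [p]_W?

(8, 0)

First [p]_G = P [p]_B = (0, 4).
Then [p]_W = Q [p]_G = (8, 0).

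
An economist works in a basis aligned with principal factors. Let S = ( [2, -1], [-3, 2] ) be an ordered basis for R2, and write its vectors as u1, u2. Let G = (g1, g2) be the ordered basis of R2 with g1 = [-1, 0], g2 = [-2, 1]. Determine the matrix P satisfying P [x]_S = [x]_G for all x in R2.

[[0, -1], [-1, 2]]

Column j of P is [uj]_G, since P maps S-coordinates to G-coordinates.
Expressing u1 in G: u1 = 0·g1 - g2, so column 1 of P is [0, -1].
Doing the same for each uj gives P = [[0, -1], [-1, 2]].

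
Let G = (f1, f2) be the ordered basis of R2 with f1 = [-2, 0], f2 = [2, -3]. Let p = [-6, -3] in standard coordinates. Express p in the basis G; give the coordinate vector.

[4, 1]

We seek scalars with c_1 f1 + c_2 f2 = p; equivalently solve M c = p where the columns of M are f1, f2.
System: -2c_1 + 2c_2 = -6, 0c_1 - 3c_2 = -3; solving gives c_1 = 4, c_2 = 1.
Check: 4f1 + f2 = [-6, -3].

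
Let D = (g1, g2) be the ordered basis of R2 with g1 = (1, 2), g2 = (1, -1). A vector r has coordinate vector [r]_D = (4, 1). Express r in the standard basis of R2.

The coordinates say r = 4g1 + g2; adding the scaled basis vectors gives (5, 7).

(5, 7)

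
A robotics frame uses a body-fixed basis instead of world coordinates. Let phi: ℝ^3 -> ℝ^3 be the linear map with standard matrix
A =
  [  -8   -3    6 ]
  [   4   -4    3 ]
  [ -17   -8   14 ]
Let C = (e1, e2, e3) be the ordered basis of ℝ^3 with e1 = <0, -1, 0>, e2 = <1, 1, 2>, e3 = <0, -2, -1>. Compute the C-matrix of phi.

[[3, -3, -1], [3, 1, 0], [-2, -1, -2]]

The j-th column of [phi]_C is [phi(ej)]_C.
phi(e1) = A e1 = <3, 4, 8> = 3e1 + 3e2 - 2e3, so column 1 is <3, 3, -2>.
Repeating for e2, e3 and assembling the columns gives [[3, -3, -1], [3, 1, 0], [-2, -1, -2]].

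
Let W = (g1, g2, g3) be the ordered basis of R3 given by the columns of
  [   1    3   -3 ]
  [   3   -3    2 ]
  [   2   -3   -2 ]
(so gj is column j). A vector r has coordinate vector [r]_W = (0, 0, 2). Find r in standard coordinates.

(-6, 4, -4)

r = M [r]_W, where M has columns g1, ..., g3.
Carrying out the matrix-vector product, r = (-6, 4, -4).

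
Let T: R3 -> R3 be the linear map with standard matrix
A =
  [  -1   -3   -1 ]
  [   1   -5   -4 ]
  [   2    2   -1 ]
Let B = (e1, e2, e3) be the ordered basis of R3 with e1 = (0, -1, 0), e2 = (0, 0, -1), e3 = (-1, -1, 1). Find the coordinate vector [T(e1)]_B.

Compute T(e1) = A e1 = (3, 5, -2) in standard coordinates.
Then write this in B-coordinates: solve for y in y_1 e1 + ... + y_3 e3 = (3, 5, -2).
This gives y = (-2, -1, -3), which is column 1 of [T]_B.

(-2, -1, -3)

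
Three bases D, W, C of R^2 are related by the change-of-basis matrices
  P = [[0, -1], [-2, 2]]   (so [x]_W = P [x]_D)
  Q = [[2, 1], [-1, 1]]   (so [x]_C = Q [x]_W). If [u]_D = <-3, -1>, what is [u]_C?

First [u]_W = P [u]_D = <1, 4>.
Then [u]_C = Q [u]_W = <6, 3>.

<6, 3>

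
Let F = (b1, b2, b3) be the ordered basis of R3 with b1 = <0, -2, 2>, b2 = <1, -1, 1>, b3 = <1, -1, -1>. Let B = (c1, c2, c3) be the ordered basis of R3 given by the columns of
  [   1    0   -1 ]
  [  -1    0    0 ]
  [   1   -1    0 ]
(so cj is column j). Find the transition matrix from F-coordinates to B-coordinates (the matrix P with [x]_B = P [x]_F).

[[2, 1, 1], [0, 0, 2], [2, 0, 0]]

Column j of P is [bj]_B, since P maps F-coordinates to B-coordinates.
Expressing b1 in B: b1 = 2c1 + 0·c2 + 2c3, so column 1 of P is <2, 0, 2>.
Doing the same for each bj gives P = [[2, 1, 1], [0, 0, 2], [2, 0, 0]].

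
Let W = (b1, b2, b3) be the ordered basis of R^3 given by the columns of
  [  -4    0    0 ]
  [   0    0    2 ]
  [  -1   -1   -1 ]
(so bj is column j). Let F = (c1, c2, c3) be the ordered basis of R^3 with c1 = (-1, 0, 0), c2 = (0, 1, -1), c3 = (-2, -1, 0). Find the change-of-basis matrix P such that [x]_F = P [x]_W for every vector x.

Let M have columns bj and N have columns cj. Then for every x, N [x]_F = x = M [x]_W, so P = N^(-1) M.
Since det N = 1, N^(-1) has integer entries; multiplying gives P = [[2, -2, 2], [1, 1, 1], [1, 1, -1]].

[[2, -2, 2], [1, 1, 1], [1, 1, -1]]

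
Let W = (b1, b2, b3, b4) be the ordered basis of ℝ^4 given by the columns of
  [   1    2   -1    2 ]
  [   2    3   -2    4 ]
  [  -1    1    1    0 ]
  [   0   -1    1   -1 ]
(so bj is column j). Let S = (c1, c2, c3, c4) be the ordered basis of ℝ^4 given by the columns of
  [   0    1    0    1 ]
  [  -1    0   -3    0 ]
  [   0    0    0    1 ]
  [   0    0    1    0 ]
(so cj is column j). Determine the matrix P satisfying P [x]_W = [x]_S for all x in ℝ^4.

Take x = bj: its W-coordinates are the j-th standard unit vector, so P e_j — column j of P — equals [bj]_S.
b1 = -2c1 + 2c2 + 0·c3 - c4, giving column 1 = (-2, 2, 0, -1); repeating for each j gives P = [[-2, 0, -1, -1], [2, 1, -2, 2], [0, -1, 1, -1], [-1, 1, 1, 0]].

[[-2, 0, -1, -1], [2, 1, -2, 2], [0, -1, 1, -1], [-1, 1, 1, 0]]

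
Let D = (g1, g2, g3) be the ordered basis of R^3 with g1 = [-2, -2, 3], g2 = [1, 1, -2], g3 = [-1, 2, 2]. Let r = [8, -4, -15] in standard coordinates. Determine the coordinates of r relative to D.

Write r = c_1 g1 + ... + c_3 g3 and solve for the c_i.
Gaussian elimination on [M | r] yields c = (-1, 2, -4).
Check: -g1 + 2g2 - 4g3 = [8, -4, -15].

[-1, 2, -4]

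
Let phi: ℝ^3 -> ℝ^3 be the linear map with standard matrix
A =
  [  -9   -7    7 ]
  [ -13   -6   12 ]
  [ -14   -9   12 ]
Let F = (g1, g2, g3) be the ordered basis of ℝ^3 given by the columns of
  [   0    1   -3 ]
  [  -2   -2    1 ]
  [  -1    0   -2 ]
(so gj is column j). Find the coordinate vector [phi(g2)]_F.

(-2, 2, -1)

Column 2 of [phi]_F is the F-coordinate vector of phi(g2).
In standard coordinates phi(g2) = A g2 = (5, -1, 4).
Converting to F: (5, -1, 4) = -2g1 + 2g2 - g3, so the coordinate vector is (-2, 2, -1).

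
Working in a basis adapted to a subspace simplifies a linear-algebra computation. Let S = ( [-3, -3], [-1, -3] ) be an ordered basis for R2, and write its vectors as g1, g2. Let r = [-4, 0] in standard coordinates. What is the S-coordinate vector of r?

We seek scalars with c_1 g1 + c_2 g2 = r; equivalently solve M c = r where the columns of M are g1, g2.
System: -3c_1 - c_2 = -4, -3c_1 - 3c_2 = 0; solving gives c_1 = 2, c_2 = -2.
Check: 2g1 - 2g2 = [-4, 0].

[2, -2]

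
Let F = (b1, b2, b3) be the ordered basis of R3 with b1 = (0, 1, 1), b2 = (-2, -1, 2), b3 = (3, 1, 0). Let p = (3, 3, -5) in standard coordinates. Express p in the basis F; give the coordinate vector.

We seek scalars with c_1 b1 + ... + c_3 b3 = p; equivalently solve M c = p where the columns of M are b1, ..., b3.
Row-reducing the augmented matrix [M | p] gives c = (1, -3, -1).
Check: b1 - 3b2 - b3 = (3, 3, -5).

(1, -3, -1)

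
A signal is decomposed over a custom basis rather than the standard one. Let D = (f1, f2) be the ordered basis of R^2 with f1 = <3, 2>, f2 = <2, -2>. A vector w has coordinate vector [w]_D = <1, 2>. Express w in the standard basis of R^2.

w = M [w]_D, where M has columns f1, f2.
Carrying out the matrix-vector product, w = <7, -2>.

<7, -2>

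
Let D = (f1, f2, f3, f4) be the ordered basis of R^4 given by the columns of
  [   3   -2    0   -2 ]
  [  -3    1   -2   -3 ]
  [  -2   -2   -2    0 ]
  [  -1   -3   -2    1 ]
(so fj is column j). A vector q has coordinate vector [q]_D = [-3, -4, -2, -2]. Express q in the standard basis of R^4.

By definition q = -3f1 - 4f2 - 2f3 - 2f4.
Summing componentwise gives [3, 15, 18, 17].

[3, 15, 18, 17]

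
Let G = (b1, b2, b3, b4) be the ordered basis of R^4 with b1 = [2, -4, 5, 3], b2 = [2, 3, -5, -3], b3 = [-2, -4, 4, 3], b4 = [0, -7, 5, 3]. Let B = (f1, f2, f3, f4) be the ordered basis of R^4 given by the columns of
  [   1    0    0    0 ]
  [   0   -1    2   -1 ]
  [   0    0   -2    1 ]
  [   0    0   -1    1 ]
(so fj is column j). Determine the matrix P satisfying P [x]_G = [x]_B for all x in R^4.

Take x = bj: its G-coordinates are the j-th standard unit vector, so P e_j — column j of P — equals [bj]_B.
b1 = 2f1 - f2 - 2f3 + f4, giving column 1 = [2, -1, -2, 1]; repeating for each j gives P = [[2, 2, -2, 0], [-1, 2, 0, 2], [-2, 2, -1, -2], [1, -1, 2, 1]].

[[2, 2, -2, 0], [-1, 2, 0, 2], [-2, 2, -1, -2], [1, -1, 2, 1]]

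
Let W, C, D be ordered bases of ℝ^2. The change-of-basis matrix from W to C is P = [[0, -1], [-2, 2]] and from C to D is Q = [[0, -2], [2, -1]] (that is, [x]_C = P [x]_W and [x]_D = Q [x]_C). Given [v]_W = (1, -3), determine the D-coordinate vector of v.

Apply P to get C-coordinates (3, -8), then Q to get D-coordinates.
The result is [v]_D = (16, 14).

(16, 14)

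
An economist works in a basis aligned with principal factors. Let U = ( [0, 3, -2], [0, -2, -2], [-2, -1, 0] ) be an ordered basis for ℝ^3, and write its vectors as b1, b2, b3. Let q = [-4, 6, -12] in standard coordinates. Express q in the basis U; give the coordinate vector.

Write q = c_1 b1 + ... + c_3 b3 and solve for the c_i.
Row-reducing the augmented matrix [M | q] gives c = (4, 2, 2).
Check: 4b1 + 2b2 + 2b3 = [-4, 6, -12].

[4, 2, 2]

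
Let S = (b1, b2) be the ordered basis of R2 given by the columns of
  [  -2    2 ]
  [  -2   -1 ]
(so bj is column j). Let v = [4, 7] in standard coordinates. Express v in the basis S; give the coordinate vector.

[v]_S is the unique c with M c = v, where M has columns b1, b2.
System: -2c_1 + 2c_2 = 4, -2c_1 - c_2 = 7; solving gives c_1 = -3, c_2 = -1.
Check: -3b1 - b2 = [4, 7].

[-3, -1]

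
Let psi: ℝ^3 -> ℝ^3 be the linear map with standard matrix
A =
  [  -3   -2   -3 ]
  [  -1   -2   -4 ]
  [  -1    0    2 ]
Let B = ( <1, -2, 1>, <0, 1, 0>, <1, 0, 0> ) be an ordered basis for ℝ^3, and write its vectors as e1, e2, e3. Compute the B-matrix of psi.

Let P have columns e1, ..., e3. Then [psi]_B = P^(-1) A P.
Here det P = -1, so P^(-1) is integer; computing A P first and then P^(-1)(A P) gives [[1, 0, -1], [1, -2, -3], [-3, -2, -2]].

[[1, 0, -1], [1, -2, -3], [-3, -2, -2]]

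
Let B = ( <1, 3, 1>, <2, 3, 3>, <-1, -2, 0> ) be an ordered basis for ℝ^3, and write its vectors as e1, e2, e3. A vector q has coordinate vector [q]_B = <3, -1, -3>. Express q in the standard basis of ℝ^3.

q = M [q]_B, where M has columns e1, ..., e3.
Carrying out the matrix-vector product, q = <4, 12, 0>.

<4, 12, 0>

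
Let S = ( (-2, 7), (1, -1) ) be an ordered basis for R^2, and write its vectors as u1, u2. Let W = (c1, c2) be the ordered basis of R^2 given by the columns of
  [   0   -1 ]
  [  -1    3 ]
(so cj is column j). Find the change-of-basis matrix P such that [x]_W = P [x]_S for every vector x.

Take x = uj: its S-coordinates are the j-th standard unit vector, so P e_j — column j of P — equals [uj]_W.
u1 = -c1 + 2c2, giving column 1 = (-1, 2); repeating for each j gives P = [[-1, -2], [2, -1]].

[[-1, -2], [2, -1]]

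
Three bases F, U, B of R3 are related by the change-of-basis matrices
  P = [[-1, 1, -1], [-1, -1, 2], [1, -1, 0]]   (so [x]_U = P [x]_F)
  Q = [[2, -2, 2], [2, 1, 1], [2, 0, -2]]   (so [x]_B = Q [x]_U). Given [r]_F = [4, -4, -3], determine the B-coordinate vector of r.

Apply P to get U-coordinates [-5, -6, 8], then Q to get B-coordinates.
The result is [r]_B = [18, -8, -26].

[18, -8, -26]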